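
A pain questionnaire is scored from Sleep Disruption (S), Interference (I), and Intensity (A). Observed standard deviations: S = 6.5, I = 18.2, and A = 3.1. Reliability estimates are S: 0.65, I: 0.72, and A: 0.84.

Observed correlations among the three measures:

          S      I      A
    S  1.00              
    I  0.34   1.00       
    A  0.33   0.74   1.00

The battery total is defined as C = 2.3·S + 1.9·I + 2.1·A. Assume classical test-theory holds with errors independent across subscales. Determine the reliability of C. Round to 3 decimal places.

Var(C) = 2.3²·6.5² + 1.9²·18.2² + 2.1²·3.1² + 2·[4.37·6.5·18.2·0.34 + 4.83·6.5·3.1·0.33 + 3.99·18.2·3.1·0.74] = 1461.66 + 748.946 = 2210.6.
Under uncorrelated errors the observed covariances equal the true-score covariances, so only the own-variance terms attenuate.
True-score variance = [2.3²·6.5²·0.65 + 1.9²·18.2²·0.72 + 2.1²·3.1²·0.84] + 748.946 = 1041.83 + 748.946 = 1790.78.
Reliability = 1790.78 / 2210.6 = 0.810.

0.810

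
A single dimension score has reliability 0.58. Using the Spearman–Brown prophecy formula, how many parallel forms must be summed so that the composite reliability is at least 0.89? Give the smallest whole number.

6

k ≥ ρ*(1−ρ₁)/(ρ₁(1−ρ*)) = 0.89·0.42 / (0.58·0.11) = 5.859.
Smallest integer k = 6.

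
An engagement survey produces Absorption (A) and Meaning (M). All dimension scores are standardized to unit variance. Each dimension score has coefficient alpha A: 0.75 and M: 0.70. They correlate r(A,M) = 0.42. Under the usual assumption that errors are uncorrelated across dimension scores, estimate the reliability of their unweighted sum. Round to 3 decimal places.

Var(A+M) = 2 + 2·[0.42] = 2 + 0.84 = 2.84.
Under uncorrelated errors the observed covariances equal the true-score covariances, so only the own-variance terms attenuate.
True-score variance = [0.75 + 0.70] + 0.84 = 1.45 + 0.84 = 2.29.
Reliability = 2.29 / 2.84 = 0.806.

0.806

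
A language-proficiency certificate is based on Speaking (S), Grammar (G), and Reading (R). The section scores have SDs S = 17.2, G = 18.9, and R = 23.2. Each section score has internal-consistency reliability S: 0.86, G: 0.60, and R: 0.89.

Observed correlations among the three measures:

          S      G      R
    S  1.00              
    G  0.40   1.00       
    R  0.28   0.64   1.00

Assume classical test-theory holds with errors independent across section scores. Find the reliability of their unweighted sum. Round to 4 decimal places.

Var(S+G+R) = 17.2² + 18.9² + 23.2² + 2·[17.2·18.9·0.40 + 17.2·23.2·0.28 + 18.9·23.2·0.64] = 1191.29 + 1044.78 = 2236.07.
Under uncorrelated errors the observed covariances equal the true-score covariances, so only the own-variance terms attenuate.
True-score variance = [17.2²·0.86 + 18.9²·0.60 + 23.2²·0.89] + 1044.78 = 947.782 + 1044.78 = 1992.56.
Reliability = 1992.56 / 2236.07 = 0.8911.

0.8911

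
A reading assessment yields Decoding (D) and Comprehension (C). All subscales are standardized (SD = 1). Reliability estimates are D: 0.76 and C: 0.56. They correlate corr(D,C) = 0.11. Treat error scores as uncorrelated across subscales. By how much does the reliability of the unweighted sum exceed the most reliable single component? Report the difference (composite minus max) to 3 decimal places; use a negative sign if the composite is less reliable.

-0.066

Var(sum) = 2 + 0.22 = 2.22; true-score variance = 1.32 + 0.22 = 1.54; composite reliability = 0.6937.
Max component reliability = 0.7600.
Difference = 0.6937 − 0.7600 = -0.066.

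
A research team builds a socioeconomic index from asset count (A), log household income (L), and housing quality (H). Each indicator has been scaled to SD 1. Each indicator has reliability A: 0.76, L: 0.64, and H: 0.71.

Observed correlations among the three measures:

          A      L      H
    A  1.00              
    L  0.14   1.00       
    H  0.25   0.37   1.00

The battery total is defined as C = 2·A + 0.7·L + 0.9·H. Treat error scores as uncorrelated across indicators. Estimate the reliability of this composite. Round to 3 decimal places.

Var(C) = 2² + 0.7² + 0.9² + 2·[1.4·0.14 + 1.8·0.25 + 0.63·0.37] = 5.3 + 1.7582 = 7.0582.
Because errors are independent across components, Cov(Tᵢ,Tⱼ) = Cov(Xᵢ,Xⱼ); the off-diagonal part of the true-score variance is the same as above.
True-score variance = [2²·0.76 + 0.7²·0.64 + 0.9²·0.71] + 1.7582 = 3.9287 + 1.7582 = 5.6869.
Reliability = 5.6869 / 7.0582 = 0.806.

0.806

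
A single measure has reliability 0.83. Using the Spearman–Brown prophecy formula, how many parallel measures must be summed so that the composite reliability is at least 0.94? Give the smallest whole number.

k ≥ ρ*(1−ρ₁)/(ρ₁(1−ρ*)) = 0.94·0.17 / (0.83·0.06) = 3.209.
Smallest integer k = 4.

4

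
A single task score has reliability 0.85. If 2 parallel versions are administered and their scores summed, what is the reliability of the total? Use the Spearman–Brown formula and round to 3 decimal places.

0.919

ρ_k = kρ / (1 + (k−1)ρ) = 2·0.85 / (1 + 1·0.85) = 1.700 / 1.850 = 0.919.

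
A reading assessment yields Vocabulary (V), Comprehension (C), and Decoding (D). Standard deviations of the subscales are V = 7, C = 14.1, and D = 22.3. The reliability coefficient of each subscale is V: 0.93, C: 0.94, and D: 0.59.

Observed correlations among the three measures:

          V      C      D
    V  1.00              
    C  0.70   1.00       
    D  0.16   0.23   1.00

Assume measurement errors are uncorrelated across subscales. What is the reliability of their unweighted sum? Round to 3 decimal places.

0.797

Var(V+C+D) = 7² + 14.1² + 22.3² + 2·[7·14.1·0.70 + 7·22.3·0.16 + 14.1·22.3·0.23] = 745.1 + 332.77 = 1077.87.
With uncorrelated errors the cross-covariances are all true-score covariance, so they carry over unchanged; only the diagonal terms shrink to ρᵢσᵢ².
True-score variance = [7²·0.93 + 14.1²·0.94 + 22.3²·0.59] + 332.77 = 525.852 + 332.77 = 858.622.
Reliability = 858.622 / 1077.87 = 0.797.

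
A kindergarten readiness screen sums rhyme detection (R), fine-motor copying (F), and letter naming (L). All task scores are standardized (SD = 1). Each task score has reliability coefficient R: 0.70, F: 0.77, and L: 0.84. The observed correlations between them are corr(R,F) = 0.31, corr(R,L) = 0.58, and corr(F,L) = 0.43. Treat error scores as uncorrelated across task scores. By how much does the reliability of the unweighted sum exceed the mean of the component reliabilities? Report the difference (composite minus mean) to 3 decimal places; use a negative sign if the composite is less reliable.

Var(sum) = 3 + 2.64 = 5.64; true-score variance = 2.31 + 2.64 = 4.95; composite reliability = 0.8777.
Mean component reliability = 0.7700.
Difference = 0.8777 − 0.7700 = 0.108.

0.108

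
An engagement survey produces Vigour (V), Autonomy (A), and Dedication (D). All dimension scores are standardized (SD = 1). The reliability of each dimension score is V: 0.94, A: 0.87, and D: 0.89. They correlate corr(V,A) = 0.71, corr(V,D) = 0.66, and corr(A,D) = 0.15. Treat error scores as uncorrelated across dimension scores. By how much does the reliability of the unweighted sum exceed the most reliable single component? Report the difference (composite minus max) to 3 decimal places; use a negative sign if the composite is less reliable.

0.010

Var(sum) = 3 + 3.04 = 6.04; true-score variance = 2.7 + 3.04 = 5.74; composite reliability = 0.9503.
Max component reliability = 0.9400.
Difference = 0.9503 − 0.9400 = 0.010.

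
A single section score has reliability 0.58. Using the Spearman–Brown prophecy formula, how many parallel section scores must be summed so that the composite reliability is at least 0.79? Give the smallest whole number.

k ≥ ρ*(1−ρ₁)/(ρ₁(1−ρ*)) = 0.79·0.42 / (0.58·0.21) = 2.724.
Smallest integer k = 3.

3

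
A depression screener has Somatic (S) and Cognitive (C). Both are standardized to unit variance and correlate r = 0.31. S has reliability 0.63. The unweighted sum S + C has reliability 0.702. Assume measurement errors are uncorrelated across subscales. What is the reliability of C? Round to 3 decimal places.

0.589

Var(S+C) = 2 + 2·0.31 = 2.620.
True-score variance = ρ_S + ρ_C + 2·0.31, so 0.702 = (0.63 + ρ_C + 0.62) / 2.620.
ρ_C = 0.702·2.620 − 0.63 − 0.62 = 0.589.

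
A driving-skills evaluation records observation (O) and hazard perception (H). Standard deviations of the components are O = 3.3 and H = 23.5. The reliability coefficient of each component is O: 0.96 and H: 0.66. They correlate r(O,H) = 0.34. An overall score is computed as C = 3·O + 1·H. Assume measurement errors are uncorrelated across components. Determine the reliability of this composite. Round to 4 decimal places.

Var(C) = 3²·3.3² + 23.5² + 2·[3·3.3·23.5·0.34] = 650.26 + 158.202 = 808.462.
With uncorrelated errors the cross-covariances are all true-score covariance, so they carry over unchanged; only the diagonal terms shrink to ρᵢσᵢ².
True-score variance = [3²·3.3²·0.96 + 23.5²·0.66] + 158.202 = 458.575 + 158.202 = 616.777.
Reliability = 616.777 / 808.462 = 0.7629.

0.7629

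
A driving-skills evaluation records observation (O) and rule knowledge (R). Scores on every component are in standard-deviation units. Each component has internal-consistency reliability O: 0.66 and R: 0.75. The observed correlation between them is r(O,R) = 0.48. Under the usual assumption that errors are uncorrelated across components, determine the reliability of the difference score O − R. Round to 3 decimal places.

Var(O−R) = 1 + 1 − 2·0.48 = 2 − 0.96 = 1.04.
Under uncorrelated errors the observed covariances equal the true-score covariances, so only the own-variance terms attenuate.
True-score variance = [0.66 + 0.75] − 0.96 = 1.41 − 0.96 = 0.45.
Reliability = 0.45 / 1.04 = 0.433.

0.433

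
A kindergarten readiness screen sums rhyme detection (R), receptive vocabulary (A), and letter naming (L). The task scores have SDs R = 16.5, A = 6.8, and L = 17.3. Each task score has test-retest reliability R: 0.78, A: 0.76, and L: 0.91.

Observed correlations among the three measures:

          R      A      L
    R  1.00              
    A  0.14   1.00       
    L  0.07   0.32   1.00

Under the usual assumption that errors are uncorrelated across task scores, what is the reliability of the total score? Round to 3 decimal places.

Var(R+A+L) = 16.5² + 6.8² + 17.3² + 2·[16.5·6.8·0.14 + 16.5·17.3·0.07 + 6.8·17.3·0.32] = 617.78 + 146.669 = 764.449.
Because errors are independent across components, Cov(Tᵢ,Tⱼ) = Cov(Xᵢ,Xⱼ); the off-diagonal part of the true-score variance is the same as above.
True-score variance = [16.5²·0.78 + 6.8²·0.76 + 17.3²·0.91] + 146.669 = 519.851 + 146.669 = 666.52.
Reliability = 666.52 / 764.449 = 0.872.

0.872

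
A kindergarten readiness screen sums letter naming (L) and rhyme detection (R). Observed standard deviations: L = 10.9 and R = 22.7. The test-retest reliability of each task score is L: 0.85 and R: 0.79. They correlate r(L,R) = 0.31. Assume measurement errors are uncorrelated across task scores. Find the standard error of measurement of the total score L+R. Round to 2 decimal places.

Var(total) = 634.1 + 153.407 = 787.507.
True-score variance = 508.068 + 153.407 = 661.474, so reliability = 0.8400.
Error variance = 787.507 − 661.474 = 126.032; SEM = √126.032 = 11.23.

11.23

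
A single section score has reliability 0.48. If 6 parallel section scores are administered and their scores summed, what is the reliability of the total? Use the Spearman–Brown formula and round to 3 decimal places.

ρ_k = kρ / (1 + (k−1)ρ) = 6·0.48 / (1 + 5·0.48) = 2.880 / 3.400 = 0.847.

0.847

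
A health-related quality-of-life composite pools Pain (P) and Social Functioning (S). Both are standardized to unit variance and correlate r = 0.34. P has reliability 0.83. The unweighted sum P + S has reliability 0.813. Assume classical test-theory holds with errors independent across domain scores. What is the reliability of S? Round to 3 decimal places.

Var(P+S) = 2 + 2·0.34 = 2.680.
True-score variance = ρ_P + ρ_S + 2·0.34, so 0.813 = (0.83 + ρ_S + 0.68) / 2.680.
ρ_S = 0.813·2.680 − 0.83 − 0.68 = 0.669.

0.669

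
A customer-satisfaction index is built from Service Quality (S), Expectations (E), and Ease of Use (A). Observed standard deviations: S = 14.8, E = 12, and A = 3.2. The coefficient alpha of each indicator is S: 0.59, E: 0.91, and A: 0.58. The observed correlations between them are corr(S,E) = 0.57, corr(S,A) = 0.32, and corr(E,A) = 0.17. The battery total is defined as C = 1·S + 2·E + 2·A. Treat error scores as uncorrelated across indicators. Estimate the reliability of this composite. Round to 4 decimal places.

0.8827

Var(C) = 14.8² + 2²·12² + 2²·3.2² + 2·[2·14.8·12·0.57 + 2·14.8·3.2·0.32 + 4·12·3.2·0.17] = 836 + 517.773 = 1353.77.
With uncorrelated errors the cross-covariances are all true-score covariance, so they carry over unchanged; only the diagonal terms shrink to ρᵢσᵢ².
True-score variance = [14.8²·0.59 + 2²·12²·0.91 + 2²·3.2²·0.58] + 517.773 = 677.15 + 517.773 = 1194.92.
Reliability = 1194.92 / 1353.77 = 0.8827.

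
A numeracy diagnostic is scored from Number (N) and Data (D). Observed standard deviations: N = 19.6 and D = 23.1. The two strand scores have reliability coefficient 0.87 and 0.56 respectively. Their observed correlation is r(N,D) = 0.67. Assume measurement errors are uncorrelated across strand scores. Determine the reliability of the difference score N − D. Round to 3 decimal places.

0.085

Var(N−D) = 19.6² + 23.1² − 2·19.6·23.1·0.67 = 917.77 − 606.698 = 311.072.
Because errors are independent across components, Cov(Tᵢ,Tⱼ) = Cov(Xᵢ,Xⱼ); the off-diagonal part of the true-score variance is the same as above.
True-score variance = [19.6²·0.87 + 23.1²·0.56] − 606.698 = 633.041 − 606.698 = 26.3424.
Reliability = 26.3424 / 311.072 = 0.085.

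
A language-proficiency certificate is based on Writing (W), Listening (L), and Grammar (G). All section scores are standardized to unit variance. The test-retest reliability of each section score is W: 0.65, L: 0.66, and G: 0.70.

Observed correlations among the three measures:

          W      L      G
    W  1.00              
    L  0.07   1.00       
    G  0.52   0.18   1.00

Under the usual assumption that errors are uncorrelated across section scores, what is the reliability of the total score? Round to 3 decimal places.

0.782

Var(W+L+G) = 3 + 2·[0.07 + 0.52 + 0.18] = 3 + 1.54 = 4.54.
With uncorrelated errors the cross-covariances are all true-score covariance, so they carry over unchanged; only the diagonal terms shrink to ρᵢσᵢ².
True-score variance = [0.65 + 0.66 + 0.70] + 1.54 = 2.01 + 1.54 = 3.55.
Reliability = 3.55 / 4.54 = 0.782.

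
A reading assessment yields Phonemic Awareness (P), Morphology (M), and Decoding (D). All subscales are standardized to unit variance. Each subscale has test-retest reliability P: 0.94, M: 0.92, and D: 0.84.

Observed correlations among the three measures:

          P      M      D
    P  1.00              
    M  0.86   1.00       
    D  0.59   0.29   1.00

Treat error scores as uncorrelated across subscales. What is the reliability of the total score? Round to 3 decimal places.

Var(P+M+D) = 3 + 2·[0.86 + 0.59 + 0.29] = 3 + 3.48 = 6.48.
Because errors are independent across components, Cov(Tᵢ,Tⱼ) = Cov(Xᵢ,Xⱼ); the off-diagonal part of the true-score variance is the same as above.
True-score variance = [0.94 + 0.92 + 0.84] + 3.48 = 2.7 + 3.48 = 6.18.
Reliability = 6.18 / 6.48 = 0.954.

0.954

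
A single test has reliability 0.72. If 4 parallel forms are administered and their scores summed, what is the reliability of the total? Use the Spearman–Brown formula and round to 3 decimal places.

ρ_k = kρ / (1 + (k−1)ρ) = 4·0.72 / (1 + 3·0.72) = 2.880 / 3.160 = 0.911.

0.911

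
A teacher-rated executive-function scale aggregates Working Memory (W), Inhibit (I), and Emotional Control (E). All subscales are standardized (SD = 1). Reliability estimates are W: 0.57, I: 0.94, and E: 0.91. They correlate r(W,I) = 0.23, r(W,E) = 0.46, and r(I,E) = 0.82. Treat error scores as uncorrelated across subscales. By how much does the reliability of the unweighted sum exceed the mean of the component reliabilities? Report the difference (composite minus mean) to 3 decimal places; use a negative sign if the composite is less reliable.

0.097

Var(sum) = 3 + 3.02 = 6.02; true-score variance = 2.42 + 3.02 = 5.44; composite reliability = 0.9037.
Mean component reliability = 0.8067.
Difference = 0.9037 − 0.8067 = 0.097.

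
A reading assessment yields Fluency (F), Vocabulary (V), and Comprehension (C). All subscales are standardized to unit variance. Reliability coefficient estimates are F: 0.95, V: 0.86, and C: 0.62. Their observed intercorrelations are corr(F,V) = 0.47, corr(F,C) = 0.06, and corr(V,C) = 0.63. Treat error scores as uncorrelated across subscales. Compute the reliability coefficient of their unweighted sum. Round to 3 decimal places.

Var(F+V+C) = 3 + 2·[0.47 + 0.06 + 0.63] = 3 + 2.32 = 5.32.
Under uncorrelated errors the observed covariances equal the true-score covariances, so only the own-variance terms attenuate.
True-score variance = [0.95 + 0.86 + 0.62] + 2.32 = 2.43 + 2.32 = 4.75.
Reliability = 4.75 / 5.32 = 0.893.

0.893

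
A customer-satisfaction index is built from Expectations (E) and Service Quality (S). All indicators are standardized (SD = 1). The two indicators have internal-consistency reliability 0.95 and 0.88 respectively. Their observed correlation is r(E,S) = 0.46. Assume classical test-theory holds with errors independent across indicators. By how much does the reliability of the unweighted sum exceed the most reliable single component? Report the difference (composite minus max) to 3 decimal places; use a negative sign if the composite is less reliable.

-0.008

Var(sum) = 2 + 0.92 = 2.92; true-score variance = 1.83 + 0.92 = 2.75; composite reliability = 0.9418.
Max component reliability = 0.9500.
Difference = 0.9418 − 0.9500 = -0.008.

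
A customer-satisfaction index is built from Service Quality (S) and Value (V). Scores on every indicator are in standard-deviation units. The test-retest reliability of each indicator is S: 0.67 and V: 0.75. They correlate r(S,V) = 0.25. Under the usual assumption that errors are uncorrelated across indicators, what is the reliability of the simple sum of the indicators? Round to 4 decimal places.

0.7680

Var(S+V) = 2 + 2·[0.25] = 2 + 0.5 = 2.5.
Under uncorrelated errors the observed covariances equal the true-score covariances, so only the own-variance terms attenuate.
True-score variance = [0.67 + 0.75] + 0.5 = 1.42 + 0.5 = 1.92.
Reliability = 1.92 / 2.5 = 0.7680.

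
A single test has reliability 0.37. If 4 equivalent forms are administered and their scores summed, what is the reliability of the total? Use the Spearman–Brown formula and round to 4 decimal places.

0.7014

ρ_k = kρ / (1 + (k−1)ρ) = 4·0.37 / (1 + 3·0.37) = 1.480 / 2.110 = 0.7014.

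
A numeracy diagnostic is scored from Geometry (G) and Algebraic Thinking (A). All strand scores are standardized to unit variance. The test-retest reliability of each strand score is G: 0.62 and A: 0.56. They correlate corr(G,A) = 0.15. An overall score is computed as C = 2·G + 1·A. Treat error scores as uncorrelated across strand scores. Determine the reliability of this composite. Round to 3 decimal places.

Var(C) = 2² + 1 + 2·[2·0.15] = 5 + 0.6 = 5.6.
With uncorrelated errors the cross-covariances are all true-score covariance, so they carry over unchanged; only the diagonal terms shrink to ρᵢσᵢ².
True-score variance = [2²·0.62 + 0.56] + 0.6 = 3.04 + 0.6 = 3.64.
Reliability = 3.64 / 5.6 = 0.650.

0.650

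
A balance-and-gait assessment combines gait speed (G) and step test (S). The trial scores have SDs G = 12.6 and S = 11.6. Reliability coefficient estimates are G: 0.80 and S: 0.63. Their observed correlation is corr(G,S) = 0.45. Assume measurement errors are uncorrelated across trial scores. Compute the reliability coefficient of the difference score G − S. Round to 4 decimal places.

Var(G−S) = 12.6² + 11.6² − 2·12.6·11.6·0.45 = 293.32 − 131.544 = 161.776.
Under uncorrelated errors the observed covariances equal the true-score covariances, so only the own-variance terms attenuate.
True-score variance = [12.6²·0.80 + 11.6²·0.63] − 131.544 = 211.781 − 131.544 = 80.2368.
Reliability = 80.2368 / 161.776 = 0.4960.

0.4960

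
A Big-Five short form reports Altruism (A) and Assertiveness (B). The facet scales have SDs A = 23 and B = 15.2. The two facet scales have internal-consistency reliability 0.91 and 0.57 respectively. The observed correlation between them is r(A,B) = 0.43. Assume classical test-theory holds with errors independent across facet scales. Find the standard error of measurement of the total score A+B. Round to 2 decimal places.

Var(total) = 760.04 + 300.656 = 1060.7.
True-score variance = 613.083 + 300.656 = 913.739, so reliability = 0.8615.
Error variance = 1060.7 − 913.739 = 146.957; SEM = √146.957 = 12.12.

12.12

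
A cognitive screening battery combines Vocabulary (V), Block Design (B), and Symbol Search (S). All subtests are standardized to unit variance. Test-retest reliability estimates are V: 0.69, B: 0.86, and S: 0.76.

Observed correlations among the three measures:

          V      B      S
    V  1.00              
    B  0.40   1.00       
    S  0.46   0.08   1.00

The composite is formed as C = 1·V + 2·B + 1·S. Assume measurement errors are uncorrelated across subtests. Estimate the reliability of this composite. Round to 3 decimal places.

Var(C) = 1 + 2² + 1 + 2·[2·0.40 + 0.46 + 2·0.08] = 6 + 2.84 = 8.84.
With uncorrelated errors the cross-covariances are all true-score covariance, so they carry over unchanged; only the diagonal terms shrink to ρᵢσᵢ².
True-score variance = [0.69 + 2²·0.86 + 0.76] + 2.84 = 4.89 + 2.84 = 7.73.
Reliability = 7.73 / 8.84 = 0.874.

0.874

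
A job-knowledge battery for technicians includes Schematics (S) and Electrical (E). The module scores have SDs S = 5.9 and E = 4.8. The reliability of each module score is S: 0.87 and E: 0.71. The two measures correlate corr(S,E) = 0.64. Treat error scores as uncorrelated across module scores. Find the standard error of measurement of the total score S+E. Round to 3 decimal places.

3.348

Var(total) = 57.85 + 36.2496 = 94.0996.
True-score variance = 46.6431 + 36.2496 = 82.8927, so reliability = 0.8809.
Error variance = 94.0996 − 82.8927 = 11.2069; SEM = √11.2069 = 3.348.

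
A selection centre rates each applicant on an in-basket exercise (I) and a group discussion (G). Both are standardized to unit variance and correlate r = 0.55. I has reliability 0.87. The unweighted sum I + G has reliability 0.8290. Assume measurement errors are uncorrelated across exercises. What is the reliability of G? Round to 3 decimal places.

Var(I+G) = 2 + 2·0.55 = 3.100.
True-score variance = ρ_I + ρ_G + 2·0.55, so 0.8290 = (0.87 + ρ_G + 1.10) / 3.100.
ρ_G = 0.8290·3.100 − 0.87 − 1.10 = 0.600.

0.600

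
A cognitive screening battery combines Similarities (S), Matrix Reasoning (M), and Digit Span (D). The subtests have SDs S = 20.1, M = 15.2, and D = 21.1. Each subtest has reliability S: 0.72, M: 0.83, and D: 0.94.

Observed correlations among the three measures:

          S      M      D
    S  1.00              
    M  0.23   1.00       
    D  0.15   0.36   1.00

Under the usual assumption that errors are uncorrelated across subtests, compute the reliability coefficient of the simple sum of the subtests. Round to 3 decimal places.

0.887

Var(S+M+D) = 20.1² + 15.2² + 21.1² + 2·[20.1·15.2·0.23 + 20.1·21.1·0.15 + 15.2·21.1·0.36] = 1080.26 + 498.691 = 1578.95.
Because errors are independent across components, Cov(Tᵢ,Tⱼ) = Cov(Xᵢ,Xⱼ); the off-diagonal part of the true-score variance is the same as above.
True-score variance = [20.1²·0.72 + 15.2²·0.83 + 21.1²·0.94] + 498.691 = 901.148 + 498.691 = 1399.84.
Reliability = 1399.84 / 1578.95 = 0.887.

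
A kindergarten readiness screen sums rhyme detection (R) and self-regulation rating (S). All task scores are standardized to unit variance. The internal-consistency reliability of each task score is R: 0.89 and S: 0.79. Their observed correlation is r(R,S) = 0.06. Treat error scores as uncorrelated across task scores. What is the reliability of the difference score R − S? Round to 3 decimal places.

Var(R−S) = 1 + 1 − 2·0.06 = 2 − 0.12 = 1.88.
Because errors are independent across components, Cov(Tᵢ,Tⱼ) = Cov(Xᵢ,Xⱼ); the off-diagonal part of the true-score variance is the same as above.
True-score variance = [0.89 + 0.79] − 0.12 = 1.68 − 0.12 = 1.56.
Reliability = 1.56 / 1.88 = 0.830.

0.830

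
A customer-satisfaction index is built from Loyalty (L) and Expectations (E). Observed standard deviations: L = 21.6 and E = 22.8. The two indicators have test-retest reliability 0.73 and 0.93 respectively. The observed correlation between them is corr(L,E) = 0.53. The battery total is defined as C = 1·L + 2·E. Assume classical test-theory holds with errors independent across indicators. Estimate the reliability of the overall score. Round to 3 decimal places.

Var(C) = 21.6² + 2²·22.8² + 2·[2·21.6·22.8·0.53] = 2545.92 + 1044.06 = 3589.98.
Because errors are independent across components, Cov(Tᵢ,Tⱼ) = Cov(Xᵢ,Xⱼ); the off-diagonal part of the true-score variance is the same as above.
True-score variance = [21.6²·0.73 + 2²·22.8²·0.93] + 1044.06 = 2274.39 + 1044.06 = 3318.45.
Reliability = 3318.45 / 3589.98 = 0.924.

0.924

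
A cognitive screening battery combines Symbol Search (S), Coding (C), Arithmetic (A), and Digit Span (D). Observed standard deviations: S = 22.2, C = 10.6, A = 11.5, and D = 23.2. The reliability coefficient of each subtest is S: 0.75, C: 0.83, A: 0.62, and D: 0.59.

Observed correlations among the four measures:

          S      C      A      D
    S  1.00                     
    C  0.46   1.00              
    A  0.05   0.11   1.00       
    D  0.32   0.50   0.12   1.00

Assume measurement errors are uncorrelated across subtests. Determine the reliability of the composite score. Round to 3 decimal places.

0.811

Var(S+C+A+D) = 22.2² + 10.6² + 11.5² + 23.2² + 2·[22.2·10.6·0.46 + 22.2·11.5·0.05 + 22.2·23.2·0.32 + 10.6·11.5·0.11 + 10.6·23.2·0.50 + 11.5·23.2·0.12] = 1275.69 + 908.42 = 2184.11.
With uncorrelated errors the cross-covariances are all true-score covariance, so they carry over unchanged; only the diagonal terms shrink to ρᵢσᵢ².
True-score variance = [22.2²·0.75 + 10.6²·0.83 + 11.5²·0.62 + 23.2²·0.59] + 908.42 = 862.445 + 908.42 = 1770.87.
Reliability = 1770.87 / 2184.11 = 0.811.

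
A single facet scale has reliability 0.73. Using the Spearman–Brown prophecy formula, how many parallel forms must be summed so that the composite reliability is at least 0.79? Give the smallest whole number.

2

k ≥ ρ*(1−ρ₁)/(ρ₁(1−ρ*)) = 0.79·0.27 / (0.73·0.21) = 1.391.
Smallest integer k = 2.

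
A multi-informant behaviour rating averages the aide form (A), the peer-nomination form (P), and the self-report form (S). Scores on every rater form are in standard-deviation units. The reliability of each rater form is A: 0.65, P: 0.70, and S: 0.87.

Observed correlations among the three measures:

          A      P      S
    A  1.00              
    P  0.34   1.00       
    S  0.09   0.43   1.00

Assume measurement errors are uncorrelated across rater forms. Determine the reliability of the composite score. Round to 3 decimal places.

Var(A+P+S) = 3 + 2·[0.34 + 0.09 + 0.43] = 3 + 1.72 = 4.72.
With uncorrelated errors the cross-covariances are all true-score covariance, so they carry over unchanged; only the diagonal terms shrink to ρᵢσᵢ².
True-score variance = [0.65 + 0.70 + 0.87] + 1.72 = 2.22 + 1.72 = 3.94.
Reliability = 3.94 / 4.72 = 0.835.

0.835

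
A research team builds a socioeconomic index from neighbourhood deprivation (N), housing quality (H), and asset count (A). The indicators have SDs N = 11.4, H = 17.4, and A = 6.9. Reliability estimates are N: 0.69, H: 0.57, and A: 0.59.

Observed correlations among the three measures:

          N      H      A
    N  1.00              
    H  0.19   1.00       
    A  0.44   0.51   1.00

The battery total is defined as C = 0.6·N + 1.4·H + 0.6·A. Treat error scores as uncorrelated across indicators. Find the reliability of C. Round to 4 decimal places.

Var(C) = 0.6²·11.4² + 1.4²·17.4² + 0.6²·6.9² + 2·[0.84·11.4·17.4·0.19 + 0.36·11.4·6.9·0.44 + 0.84·17.4·6.9·0.51] = 657.335 + 191.103 = 848.438.
Under uncorrelated errors the observed covariances equal the true-score covariances, so only the own-variance terms attenuate.
True-score variance = [0.6²·11.4²·0.69 + 1.4²·17.4²·0.57 + 0.6²·6.9²·0.59] + 191.103 = 380.638 + 191.103 = 571.741.
Reliability = 571.741 / 848.438 = 0.6739.

0.6739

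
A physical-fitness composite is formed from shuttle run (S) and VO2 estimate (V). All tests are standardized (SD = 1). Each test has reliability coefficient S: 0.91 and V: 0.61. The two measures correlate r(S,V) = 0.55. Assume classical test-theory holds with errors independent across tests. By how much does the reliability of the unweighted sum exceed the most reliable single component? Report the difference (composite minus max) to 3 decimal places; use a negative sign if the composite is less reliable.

Var(sum) = 2 + 1.1 = 3.1; true-score variance = 1.52 + 1.1 = 2.62; composite reliability = 0.8452.
Max component reliability = 0.9100.
Difference = 0.8452 − 0.9100 = -0.065.

-0.065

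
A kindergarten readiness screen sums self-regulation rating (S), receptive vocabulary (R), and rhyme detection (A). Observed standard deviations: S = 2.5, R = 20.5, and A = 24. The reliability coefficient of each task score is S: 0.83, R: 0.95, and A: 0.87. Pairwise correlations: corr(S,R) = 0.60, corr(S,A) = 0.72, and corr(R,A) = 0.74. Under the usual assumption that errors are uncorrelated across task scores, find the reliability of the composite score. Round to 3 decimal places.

Var(S+R+A) = 2.5² + 20.5² + 24² + 2·[2.5·20.5·0.60 + 2.5·24·0.72 + 20.5·24·0.74] = 1002.5 + 876.06 = 1878.56.
With uncorrelated errors the cross-covariances are all true-score covariance, so they carry over unchanged; only the diagonal terms shrink to ρᵢσᵢ².
True-score variance = [2.5²·0.83 + 20.5²·0.95 + 24²·0.87] + 876.06 = 905.545 + 876.06 = 1781.61.
Reliability = 1781.61 / 1878.56 = 0.948.

0.948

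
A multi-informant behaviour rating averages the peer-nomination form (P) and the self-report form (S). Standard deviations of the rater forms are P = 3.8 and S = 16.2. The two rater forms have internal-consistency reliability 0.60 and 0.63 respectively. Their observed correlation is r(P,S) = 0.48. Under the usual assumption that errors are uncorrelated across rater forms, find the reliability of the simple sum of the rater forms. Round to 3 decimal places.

Var(P+S) = 3.8² + 16.2² + 2·[3.8·16.2·0.48] = 276.88 + 59.0976 = 335.978.
Under uncorrelated errors the observed covariances equal the true-score covariances, so only the own-variance terms attenuate.
True-score variance = [3.8²·0.60 + 16.2²·0.63] + 59.0976 = 174.001 + 59.0976 = 233.099.
Reliability = 233.099 / 335.978 = 0.694.

0.694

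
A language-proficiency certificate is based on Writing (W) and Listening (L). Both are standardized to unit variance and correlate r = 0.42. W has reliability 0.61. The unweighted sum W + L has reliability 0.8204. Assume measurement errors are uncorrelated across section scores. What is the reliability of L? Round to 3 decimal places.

Var(W+L) = 2 + 2·0.42 = 2.840.
True-score variance = ρ_W + ρ_L + 2·0.42, so 0.8204 = (0.61 + ρ_L + 0.84) / 2.840.
ρ_L = 0.8204·2.840 − 0.61 − 0.84 = 0.880.

0.880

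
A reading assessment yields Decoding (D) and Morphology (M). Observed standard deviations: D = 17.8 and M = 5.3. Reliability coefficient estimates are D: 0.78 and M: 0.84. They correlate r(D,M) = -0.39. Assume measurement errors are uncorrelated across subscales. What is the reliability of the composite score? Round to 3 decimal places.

0.727

Var(D+M) = 17.8² + 5.3² + 2·[17.8·5.3·(-0.39)] = 344.93 − 73.5852 = 271.345.
Under uncorrelated errors the observed covariances equal the true-score covariances, so only the own-variance terms attenuate.
True-score variance = [17.8²·0.78 + 5.3²·0.84] − 73.5852 = 270.731 − 73.5852 = 197.146.
Reliability = 197.146 / 271.345 = 0.727.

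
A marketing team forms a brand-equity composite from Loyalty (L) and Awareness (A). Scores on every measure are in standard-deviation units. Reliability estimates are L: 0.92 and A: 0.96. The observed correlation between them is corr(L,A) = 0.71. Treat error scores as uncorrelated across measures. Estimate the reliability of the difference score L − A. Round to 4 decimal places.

Var(L−A) = 1 + 1 − 2·0.71 = 2 − 1.42 = 0.58.
Under uncorrelated errors the observed covariances equal the true-score covariances, so only the own-variance terms attenuate.
True-score variance = [0.92 + 0.96] − 1.42 = 1.88 − 1.42 = 0.46.
Reliability = 0.46 / 0.58 = 0.7931.

0.7931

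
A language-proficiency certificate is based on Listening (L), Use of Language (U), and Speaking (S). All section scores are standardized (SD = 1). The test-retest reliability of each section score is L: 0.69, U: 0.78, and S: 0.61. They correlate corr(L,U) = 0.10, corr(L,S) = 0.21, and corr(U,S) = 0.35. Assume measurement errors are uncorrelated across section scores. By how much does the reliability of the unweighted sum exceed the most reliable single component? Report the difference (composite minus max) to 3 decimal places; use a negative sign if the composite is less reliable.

Var(sum) = 3 + 1.32 = 4.32; true-score variance = 2.08 + 1.32 = 3.4; composite reliability = 0.7870.
Max component reliability = 0.7800.
Difference = 0.7870 − 0.7800 = 0.007.

0.007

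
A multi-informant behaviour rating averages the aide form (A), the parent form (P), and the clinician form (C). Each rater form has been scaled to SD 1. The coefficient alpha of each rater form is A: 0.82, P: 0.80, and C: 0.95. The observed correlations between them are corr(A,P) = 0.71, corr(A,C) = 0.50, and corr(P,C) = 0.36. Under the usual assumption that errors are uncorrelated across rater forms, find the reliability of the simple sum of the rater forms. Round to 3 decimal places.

0.930

Var(A+P+C) = 3 + 2·[0.71 + 0.50 + 0.36] = 3 + 3.14 = 6.14.
With uncorrelated errors the cross-covariances are all true-score covariance, so they carry over unchanged; only the diagonal terms shrink to ρᵢσᵢ².
True-score variance = [0.82 + 0.80 + 0.95] + 3.14 = 2.57 + 3.14 = 5.71.
Reliability = 5.71 / 6.14 = 0.930.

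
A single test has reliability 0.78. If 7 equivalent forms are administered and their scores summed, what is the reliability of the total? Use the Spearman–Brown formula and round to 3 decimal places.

0.961

ρ_k = kρ / (1 + (k−1)ρ) = 7·0.78 / (1 + 6·0.78) = 5.460 / 5.680 = 0.961.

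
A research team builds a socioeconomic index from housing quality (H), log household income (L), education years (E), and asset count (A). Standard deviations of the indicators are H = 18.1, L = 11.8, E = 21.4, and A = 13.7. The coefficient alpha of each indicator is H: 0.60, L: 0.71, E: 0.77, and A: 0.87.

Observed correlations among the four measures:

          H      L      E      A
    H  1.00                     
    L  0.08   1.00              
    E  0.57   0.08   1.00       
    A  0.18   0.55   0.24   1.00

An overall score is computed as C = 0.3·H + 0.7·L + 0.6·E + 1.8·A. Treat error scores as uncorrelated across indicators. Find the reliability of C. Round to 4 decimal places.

0.8938

Var(C) = 0.3²·18.1² + 0.7²·11.8² + 0.6²·21.4² + 1.8²·13.7² + 2·[0.21·18.1·11.8·0.08 + 0.18·18.1·21.4·0.57 + 0.54·18.1·13.7·0.18 + 0.42·11.8·21.4·0.08 + 1.26·11.8·13.7·0.55 + 1.08·21.4·13.7·0.24] = 870.694 + 527.878 = 1398.57.
Because errors are independent across components, Cov(Tᵢ,Tⱼ) = Cov(Xᵢ,Xⱼ); the off-diagonal part of the true-score variance is the same as above.
True-score variance = [0.3²·18.1²·0.60 + 0.7²·11.8²·0.71 + 0.6²·21.4²·0.77 + 1.8²·13.7²·0.87] + 527.878 = 722.14 + 527.878 = 1250.02.
Reliability = 1250.02 / 1398.57 = 0.8938.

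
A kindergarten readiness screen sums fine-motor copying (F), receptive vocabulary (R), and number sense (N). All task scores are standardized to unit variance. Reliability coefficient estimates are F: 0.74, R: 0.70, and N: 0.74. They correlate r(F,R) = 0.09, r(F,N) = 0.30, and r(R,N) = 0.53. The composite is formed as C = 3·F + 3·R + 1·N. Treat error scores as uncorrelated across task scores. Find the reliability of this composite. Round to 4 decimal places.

0.7930

Var(C) = 3² + 3² + 1 + 2·[9·0.09 + 3·0.30 + 3·0.53] = 19 + 6.6 = 25.6.
Under uncorrelated errors the observed covariances equal the true-score covariances, so only the own-variance terms attenuate.
True-score variance = [3²·0.74 + 3²·0.70 + 0.74] + 6.6 = 13.7 + 6.6 = 20.3.
Reliability = 20.3 / 25.6 = 0.7930.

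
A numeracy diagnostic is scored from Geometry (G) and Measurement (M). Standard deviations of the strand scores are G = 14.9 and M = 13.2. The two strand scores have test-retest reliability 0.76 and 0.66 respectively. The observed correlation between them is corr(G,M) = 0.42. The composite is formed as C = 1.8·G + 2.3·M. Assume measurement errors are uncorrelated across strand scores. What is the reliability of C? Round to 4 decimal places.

0.7910

Var(C) = 1.8²·14.9² + 2.3²·13.2² + 2·[4.14·14.9·13.2·0.42] = 1641.04 + 683.974 = 2325.02.
Because errors are independent across components, Cov(Tᵢ,Tⱼ) = Cov(Xᵢ,Xⱼ); the off-diagonal part of the true-score variance is the same as above.
True-score variance = [1.8²·14.9²·0.76 + 2.3²·13.2²·0.66] + 683.974 = 1155.02 + 683.974 = 1838.99.
Reliability = 1838.99 / 2325.02 = 0.7910.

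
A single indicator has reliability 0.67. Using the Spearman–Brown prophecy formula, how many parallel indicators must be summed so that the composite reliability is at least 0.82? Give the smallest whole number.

3

k ≥ ρ*(1−ρ₁)/(ρ₁(1−ρ*)) = 0.82·0.33 / (0.67·0.18) = 2.244.
Smallest integer k = 3.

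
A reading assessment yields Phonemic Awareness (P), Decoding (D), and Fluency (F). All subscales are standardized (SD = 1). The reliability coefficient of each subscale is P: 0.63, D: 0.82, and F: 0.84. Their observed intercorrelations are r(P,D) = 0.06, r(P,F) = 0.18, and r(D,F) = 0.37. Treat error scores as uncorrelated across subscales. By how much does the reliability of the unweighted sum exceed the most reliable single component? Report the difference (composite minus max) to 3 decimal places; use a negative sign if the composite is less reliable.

Var(sum) = 3 + 1.22 = 4.22; true-score variance = 2.29 + 1.22 = 3.51; composite reliability = 0.8318.
Max component reliability = 0.8400.
Difference = 0.8318 − 0.8400 = -0.008.

-0.008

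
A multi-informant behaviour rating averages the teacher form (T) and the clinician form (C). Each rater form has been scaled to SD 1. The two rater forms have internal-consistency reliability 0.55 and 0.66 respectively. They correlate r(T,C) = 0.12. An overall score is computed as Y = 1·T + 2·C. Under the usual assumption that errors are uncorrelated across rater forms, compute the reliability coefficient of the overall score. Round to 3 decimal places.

0.670

Var(Y) = 1 + 2² + 2·[2·0.12] = 5 + 0.48 = 5.48.
Under uncorrelated errors the observed covariances equal the true-score covariances, so only the own-variance terms attenuate.
True-score variance = [0.55 + 2²·0.66] + 0.48 = 3.19 + 0.48 = 3.67.
Reliability = 3.67 / 5.48 = 0.670.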